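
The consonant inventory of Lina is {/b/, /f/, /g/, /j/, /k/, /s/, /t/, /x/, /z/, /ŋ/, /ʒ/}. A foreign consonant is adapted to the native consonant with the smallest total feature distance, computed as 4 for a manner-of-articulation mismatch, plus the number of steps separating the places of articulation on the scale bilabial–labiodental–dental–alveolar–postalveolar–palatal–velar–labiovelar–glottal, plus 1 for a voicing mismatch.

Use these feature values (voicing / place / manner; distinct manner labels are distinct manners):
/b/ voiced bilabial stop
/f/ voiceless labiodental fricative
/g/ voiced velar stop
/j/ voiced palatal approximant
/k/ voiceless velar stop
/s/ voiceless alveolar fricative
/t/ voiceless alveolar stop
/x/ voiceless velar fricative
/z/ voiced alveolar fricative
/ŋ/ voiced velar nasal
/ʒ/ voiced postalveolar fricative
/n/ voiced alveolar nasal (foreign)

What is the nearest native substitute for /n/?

ŋ

/ŋ/ is closest: same manner (nasal), place distance 3 (alveolar→velar), same voicing; total 3. Next closest is /z/ at distance 4.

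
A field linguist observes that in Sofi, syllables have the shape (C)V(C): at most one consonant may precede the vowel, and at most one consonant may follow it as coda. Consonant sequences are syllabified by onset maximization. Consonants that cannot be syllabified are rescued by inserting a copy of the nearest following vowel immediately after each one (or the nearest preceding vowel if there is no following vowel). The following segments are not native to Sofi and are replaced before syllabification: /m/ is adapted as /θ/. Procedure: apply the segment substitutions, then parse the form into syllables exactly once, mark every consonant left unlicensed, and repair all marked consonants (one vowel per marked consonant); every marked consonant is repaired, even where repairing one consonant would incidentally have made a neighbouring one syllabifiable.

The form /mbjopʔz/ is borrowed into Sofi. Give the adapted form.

Substitution: /m/ → /θ/, giving /θbjopʔz/.
The consonants /θ/, /b/, /ʔ/, /z/ cannot be parsed into a legal (C)V(C) syllable (at most one coda consonant is licensed; onsets are limited to one consonant).
Epenthesis after each stranded consonant: /θ/ → /θo/, /b/ → /bo/, /ʔ/ → /ʔo/, /z/ → /zo/.

θobojopʔozo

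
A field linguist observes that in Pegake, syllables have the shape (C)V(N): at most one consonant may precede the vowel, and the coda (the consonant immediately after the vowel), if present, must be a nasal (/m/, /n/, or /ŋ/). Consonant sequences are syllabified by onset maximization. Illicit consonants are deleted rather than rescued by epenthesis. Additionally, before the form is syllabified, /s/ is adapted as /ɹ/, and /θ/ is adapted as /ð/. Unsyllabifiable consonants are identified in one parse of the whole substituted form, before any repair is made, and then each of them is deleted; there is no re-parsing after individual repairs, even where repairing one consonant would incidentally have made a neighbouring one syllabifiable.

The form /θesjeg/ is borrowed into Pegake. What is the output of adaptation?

Substitution: /θ/ → /ð/, /s/ → /ɹ/, giving /ðeɹjeg/.
Syllabifying with onset maximization leaves /ɹ/, /g/ stranded (only a nasal (/m/, /n/, or /ŋ/) is licensed in coda position; onsets are limited to one consonant).
Each unlicensed consonant is deleted: /ɹ/, /g/.

ðeje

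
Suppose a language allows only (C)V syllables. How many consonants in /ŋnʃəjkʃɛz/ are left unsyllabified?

Under (C)V, the unsyllabifiable consonants are /ŋ/, /n/, /j/, /k/, /z/ (no codas are permitted; onsets are limited to one consonant).

5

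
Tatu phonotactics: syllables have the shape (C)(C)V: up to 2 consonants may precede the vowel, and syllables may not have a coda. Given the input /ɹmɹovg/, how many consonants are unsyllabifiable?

3

Under (C)(C)V, the unsyllabifiable consonants are /ɹ/, /v/, /g/ (no codas are permitted; onsets may contain at most 2 consonants).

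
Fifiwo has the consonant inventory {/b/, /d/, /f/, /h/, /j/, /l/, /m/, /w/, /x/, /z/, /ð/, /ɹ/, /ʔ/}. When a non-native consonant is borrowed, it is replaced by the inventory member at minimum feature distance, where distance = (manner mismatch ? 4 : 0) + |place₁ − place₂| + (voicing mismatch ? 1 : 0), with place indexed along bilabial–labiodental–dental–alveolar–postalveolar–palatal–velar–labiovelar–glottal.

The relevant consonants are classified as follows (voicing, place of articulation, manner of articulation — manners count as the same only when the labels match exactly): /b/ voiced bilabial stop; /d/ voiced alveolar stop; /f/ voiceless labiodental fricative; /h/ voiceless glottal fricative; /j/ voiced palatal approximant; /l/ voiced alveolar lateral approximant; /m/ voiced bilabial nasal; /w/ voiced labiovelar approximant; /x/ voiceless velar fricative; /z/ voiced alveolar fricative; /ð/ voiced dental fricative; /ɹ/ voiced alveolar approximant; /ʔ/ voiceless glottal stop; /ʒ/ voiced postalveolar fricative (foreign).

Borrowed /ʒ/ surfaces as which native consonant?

z

/z/ is closest: same manner (fricative), place distance 1 (postalveolar→alveolar), same voicing; total 1. Next closest is /ð/ at distance 2.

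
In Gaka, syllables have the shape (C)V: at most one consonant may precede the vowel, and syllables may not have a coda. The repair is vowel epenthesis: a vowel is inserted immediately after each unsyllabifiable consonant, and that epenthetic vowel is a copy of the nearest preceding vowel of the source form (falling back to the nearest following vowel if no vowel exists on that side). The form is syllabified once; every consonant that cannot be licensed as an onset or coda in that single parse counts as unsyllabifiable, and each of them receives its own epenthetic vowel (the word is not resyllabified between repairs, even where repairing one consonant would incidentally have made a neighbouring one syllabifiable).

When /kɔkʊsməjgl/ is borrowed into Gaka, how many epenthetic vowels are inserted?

The unsyllabifiable consonants are /s/, /j/, /g/, /l/; each receives one epenthetic vowel.

4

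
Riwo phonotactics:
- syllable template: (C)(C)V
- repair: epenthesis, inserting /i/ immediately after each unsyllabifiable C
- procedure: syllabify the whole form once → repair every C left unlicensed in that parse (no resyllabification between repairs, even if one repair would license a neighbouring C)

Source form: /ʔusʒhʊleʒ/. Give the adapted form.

ʔusiʒhʊleʒi

Syllabifying with onset maximization leaves /s/, /ʒ/ stranded (no codas are permitted; onsets may contain at most 2 consonants).
Epenthesis after each stranded consonant: /s/ → /si/, /ʒ/ → /ʒi/.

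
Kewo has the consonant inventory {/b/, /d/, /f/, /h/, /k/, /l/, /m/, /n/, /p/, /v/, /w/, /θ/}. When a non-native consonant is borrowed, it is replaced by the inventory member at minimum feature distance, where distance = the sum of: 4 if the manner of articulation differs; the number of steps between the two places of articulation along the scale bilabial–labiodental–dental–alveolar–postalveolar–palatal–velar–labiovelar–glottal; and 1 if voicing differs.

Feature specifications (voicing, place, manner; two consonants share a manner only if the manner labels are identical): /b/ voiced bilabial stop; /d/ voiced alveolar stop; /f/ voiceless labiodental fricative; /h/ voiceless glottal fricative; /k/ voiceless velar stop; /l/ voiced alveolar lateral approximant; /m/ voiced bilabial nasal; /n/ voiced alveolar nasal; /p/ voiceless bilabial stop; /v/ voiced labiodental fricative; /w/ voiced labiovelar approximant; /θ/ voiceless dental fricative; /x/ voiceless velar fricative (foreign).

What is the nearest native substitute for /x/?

h

/h/ is closest: same manner (fricative), place distance 2 (velar→glottal), same voicing; total 2. Next closest is /k/ at distance 4.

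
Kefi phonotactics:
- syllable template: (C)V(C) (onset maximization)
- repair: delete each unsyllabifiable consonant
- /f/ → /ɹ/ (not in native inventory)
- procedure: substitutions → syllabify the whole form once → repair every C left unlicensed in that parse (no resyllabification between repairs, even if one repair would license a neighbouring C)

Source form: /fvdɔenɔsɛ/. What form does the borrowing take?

dɔenɔsɛ

Substitution: /f/ → /ɹ/, giving /ɹvdɔenɔsɛ/.
The consonants /ɹ/, /v/ cannot be parsed into a legal (C)V(C) syllable (at most one coda consonant is licensed; onsets are limited to one consonant).
Deletion applies to /ɹ/, /v/.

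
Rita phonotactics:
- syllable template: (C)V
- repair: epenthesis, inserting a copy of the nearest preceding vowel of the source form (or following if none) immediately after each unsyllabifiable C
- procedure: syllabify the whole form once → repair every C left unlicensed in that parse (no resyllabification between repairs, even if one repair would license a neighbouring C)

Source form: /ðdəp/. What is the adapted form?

Under (C)V, the unsyllabifiable consonants are /ð/, /p/ (no codas are permitted; onsets are limited to one consonant).
Inserting the epenthetic vowel yields /ð/ → /ðə/, /p/ → /pə/.

ðədəpə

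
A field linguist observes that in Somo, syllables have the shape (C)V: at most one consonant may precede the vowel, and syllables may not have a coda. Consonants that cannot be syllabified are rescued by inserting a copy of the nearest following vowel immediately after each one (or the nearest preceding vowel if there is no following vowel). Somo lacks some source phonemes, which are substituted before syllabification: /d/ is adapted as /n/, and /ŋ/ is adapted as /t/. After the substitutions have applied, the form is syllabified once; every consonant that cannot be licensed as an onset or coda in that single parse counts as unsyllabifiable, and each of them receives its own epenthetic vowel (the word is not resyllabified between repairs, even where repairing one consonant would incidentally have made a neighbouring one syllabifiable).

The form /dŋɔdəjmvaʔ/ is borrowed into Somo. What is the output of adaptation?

Substitution: /d/ → /n/, /ŋ/ → /t/, giving /ntɔnəjmvaʔ/.
The consonants /n/, /j/, /m/, /ʔ/ cannot be parsed into a legal (C)V syllable (no codas are permitted; onsets are limited to one consonant).
Epenthesis after each stranded consonant: /n/ → /nɔ/, /j/ → /ja/, /m/ → /ma/, /ʔ/ → /ʔa/.

nɔtɔnəjamavaʔa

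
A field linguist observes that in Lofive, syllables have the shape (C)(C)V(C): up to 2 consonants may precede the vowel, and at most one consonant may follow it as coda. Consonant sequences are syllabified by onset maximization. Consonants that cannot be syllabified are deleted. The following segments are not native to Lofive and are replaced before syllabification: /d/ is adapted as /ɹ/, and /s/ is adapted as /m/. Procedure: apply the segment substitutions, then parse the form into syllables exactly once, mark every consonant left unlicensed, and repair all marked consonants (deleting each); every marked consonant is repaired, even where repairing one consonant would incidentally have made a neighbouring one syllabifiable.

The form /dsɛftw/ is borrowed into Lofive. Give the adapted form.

Substitution: /d/ → /ɹ/, /s/ → /m/, giving /ɹmɛftw/.
The consonants /t/, /w/ cannot be parsed into a legal (C)(C)V(C) syllable (at most one coda consonant is licensed; onsets may contain at most 2 consonants).
Deletion applies to /t/, /w/.

ɹmɛf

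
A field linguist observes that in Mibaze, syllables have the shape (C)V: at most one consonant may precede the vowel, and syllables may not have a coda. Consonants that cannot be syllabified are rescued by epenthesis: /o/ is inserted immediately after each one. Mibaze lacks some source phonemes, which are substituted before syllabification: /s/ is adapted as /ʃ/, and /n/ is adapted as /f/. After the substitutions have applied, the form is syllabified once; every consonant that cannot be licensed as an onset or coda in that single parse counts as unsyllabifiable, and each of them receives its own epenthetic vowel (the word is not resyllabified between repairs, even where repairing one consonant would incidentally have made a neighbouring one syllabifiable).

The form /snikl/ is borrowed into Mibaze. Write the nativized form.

Substitution: /s/ → /ʃ/, /n/ → /f/, giving /ʃfikl/.
The consonants /ʃ/, /k/, /l/ cannot be parsed into a legal (C)V syllable (no codas are permitted; onsets are limited to one consonant).
Each unlicensed consonant becomes the onset of a new syllable: /ʃ/ → /ʃo/, /k/ → /ko/, /l/ → /lo/.

ʃofikolo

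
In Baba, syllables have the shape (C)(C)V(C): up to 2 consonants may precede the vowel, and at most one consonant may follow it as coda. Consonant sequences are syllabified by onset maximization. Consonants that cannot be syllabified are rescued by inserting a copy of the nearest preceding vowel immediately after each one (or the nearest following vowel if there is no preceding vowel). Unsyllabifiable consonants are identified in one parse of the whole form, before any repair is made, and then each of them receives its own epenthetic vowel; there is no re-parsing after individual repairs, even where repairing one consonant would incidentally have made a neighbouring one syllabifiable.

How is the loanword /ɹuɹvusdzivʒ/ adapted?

ɹuɹvusdzivʒi

The consonants /ʒ/ cannot be parsed into a legal (C)(C)V(C) syllable (at most one coda consonant is licensed; onsets may contain at most 2 consonants).
Each unlicensed consonant becomes the onset of a new syllable: /ʒ/ → /ʒi/.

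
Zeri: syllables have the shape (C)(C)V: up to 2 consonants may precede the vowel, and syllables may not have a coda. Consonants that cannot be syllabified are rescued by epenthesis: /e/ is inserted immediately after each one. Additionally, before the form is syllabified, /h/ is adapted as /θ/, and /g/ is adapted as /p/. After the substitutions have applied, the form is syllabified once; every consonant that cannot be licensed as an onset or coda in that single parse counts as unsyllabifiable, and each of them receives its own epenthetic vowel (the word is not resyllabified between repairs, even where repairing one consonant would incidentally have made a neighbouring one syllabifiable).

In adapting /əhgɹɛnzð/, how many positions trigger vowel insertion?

After substitution the input is /əθpɹɛnzð/.
The unsyllabifiable consonants are /θ/, /n/, /z/, /ð/; each receives one epenthetic vowel.

4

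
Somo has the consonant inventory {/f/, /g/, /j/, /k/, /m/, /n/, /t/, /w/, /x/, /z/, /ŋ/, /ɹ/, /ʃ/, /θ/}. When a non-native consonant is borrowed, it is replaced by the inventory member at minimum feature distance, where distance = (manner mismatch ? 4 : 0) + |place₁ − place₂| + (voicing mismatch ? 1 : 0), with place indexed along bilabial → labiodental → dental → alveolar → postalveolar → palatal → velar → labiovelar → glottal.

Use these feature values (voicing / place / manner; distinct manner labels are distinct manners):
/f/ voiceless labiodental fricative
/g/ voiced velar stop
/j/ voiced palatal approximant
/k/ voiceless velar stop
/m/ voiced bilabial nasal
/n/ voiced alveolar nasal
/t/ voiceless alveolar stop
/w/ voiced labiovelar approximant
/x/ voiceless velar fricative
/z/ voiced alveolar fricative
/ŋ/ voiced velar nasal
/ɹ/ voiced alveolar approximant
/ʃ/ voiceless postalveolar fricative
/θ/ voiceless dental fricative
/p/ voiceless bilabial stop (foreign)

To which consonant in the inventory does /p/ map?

t

/t/ is closest: same manner (stop), place distance 3 (bilabial→alveolar), same voicing; total 3. Next closest is /f/ at distance 5.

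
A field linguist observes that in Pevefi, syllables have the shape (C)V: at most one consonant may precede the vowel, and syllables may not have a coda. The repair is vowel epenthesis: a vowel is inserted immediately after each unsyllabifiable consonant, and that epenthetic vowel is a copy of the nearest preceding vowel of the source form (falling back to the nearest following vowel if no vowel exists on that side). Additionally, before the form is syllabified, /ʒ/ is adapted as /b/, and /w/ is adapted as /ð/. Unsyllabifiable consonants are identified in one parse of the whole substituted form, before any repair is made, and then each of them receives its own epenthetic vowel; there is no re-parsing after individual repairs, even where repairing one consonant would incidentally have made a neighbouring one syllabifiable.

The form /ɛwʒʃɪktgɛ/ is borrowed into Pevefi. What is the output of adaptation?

Substitution: /w/ → /ð/, /ʒ/ → /b/, giving /ɛðbʃɪktgɛ/.
Under (C)V, the unsyllabifiable consonants are /ð/, /b/, /k/, /t/ (no codas are permitted; onsets are limited to one consonant).
Each unlicensed consonant becomes the onset of a new syllable: /ð/ → /ðɛ/, /b/ → /bɛ/, /k/ → /kɪ/, /t/ → /tɪ/.

ɛðɛbɛʃɪkɪtɪgɛ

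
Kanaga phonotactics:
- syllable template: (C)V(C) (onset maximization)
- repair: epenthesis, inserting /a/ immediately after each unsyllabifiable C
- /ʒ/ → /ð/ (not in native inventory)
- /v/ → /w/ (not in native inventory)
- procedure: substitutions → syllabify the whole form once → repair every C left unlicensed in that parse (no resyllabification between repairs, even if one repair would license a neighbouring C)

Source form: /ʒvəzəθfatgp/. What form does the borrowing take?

Substitution: /ʒ/ → /ð/, /v/ → /w/, giving /ðwəzəθfatgp/.
Syllabifying with onset maximization leaves /ð/, /g/, /p/ stranded (at most one coda consonant is licensed; onsets are limited to one consonant).
Each unlicensed consonant becomes the onset of a new syllable: /ð/ → /ða/, /g/ → /ga/, /p/ → /pa/.

ðawəzəθfatgapa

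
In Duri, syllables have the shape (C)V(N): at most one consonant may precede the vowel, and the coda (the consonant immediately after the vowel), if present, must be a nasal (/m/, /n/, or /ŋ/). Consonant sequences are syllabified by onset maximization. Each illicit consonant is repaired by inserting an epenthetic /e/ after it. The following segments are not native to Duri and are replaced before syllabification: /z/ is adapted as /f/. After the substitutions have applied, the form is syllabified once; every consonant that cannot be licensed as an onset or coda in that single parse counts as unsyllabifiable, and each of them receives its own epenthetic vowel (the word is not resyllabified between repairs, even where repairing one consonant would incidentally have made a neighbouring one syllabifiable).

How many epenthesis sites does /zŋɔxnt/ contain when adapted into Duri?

After substitution the input is /fŋɔxnt/.
The unsyllabifiable consonants are /f/, /x/, /n/, /t/; each receives one epenthetic vowel.

4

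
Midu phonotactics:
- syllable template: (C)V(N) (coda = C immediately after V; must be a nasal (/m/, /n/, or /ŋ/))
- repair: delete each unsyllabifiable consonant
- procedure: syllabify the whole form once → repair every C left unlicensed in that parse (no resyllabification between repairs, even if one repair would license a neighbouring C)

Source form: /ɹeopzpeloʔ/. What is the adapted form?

Syllabifying with onset maximization leaves /p/, /z/, /ʔ/ stranded (only a nasal (/m/, /n/, or /ŋ/) is licensed in coda position; onsets are limited to one consonant).
Deletion applies to /p/, /z/, /ʔ/.

ɹeopelo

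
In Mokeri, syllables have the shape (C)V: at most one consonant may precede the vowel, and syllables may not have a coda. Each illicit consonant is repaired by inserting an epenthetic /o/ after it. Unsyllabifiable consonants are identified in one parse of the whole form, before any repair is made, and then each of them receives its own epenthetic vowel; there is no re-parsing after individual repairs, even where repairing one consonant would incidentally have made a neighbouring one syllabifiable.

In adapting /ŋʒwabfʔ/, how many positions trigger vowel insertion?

The unsyllabifiable consonants are /ŋ/, /ʒ/, /b/, /f/, /ʔ/; each receives one epenthetic vowel.

5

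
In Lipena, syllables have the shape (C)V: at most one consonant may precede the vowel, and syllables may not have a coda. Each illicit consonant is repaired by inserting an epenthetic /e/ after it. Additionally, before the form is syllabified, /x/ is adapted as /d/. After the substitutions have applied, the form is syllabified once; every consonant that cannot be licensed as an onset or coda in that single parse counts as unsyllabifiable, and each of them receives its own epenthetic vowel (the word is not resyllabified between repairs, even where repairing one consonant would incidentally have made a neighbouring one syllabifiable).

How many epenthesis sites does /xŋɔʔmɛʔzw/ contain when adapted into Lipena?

5

After substitution the input is /dŋɔʔmɛʔzw/.
The unsyllabifiable consonants are /d/, /ʔ/, /ʔ/, /z/, /w/; each receives one epenthetic vowel.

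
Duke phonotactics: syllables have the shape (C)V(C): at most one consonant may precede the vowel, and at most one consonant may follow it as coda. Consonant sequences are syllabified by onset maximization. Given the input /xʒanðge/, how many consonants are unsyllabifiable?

2

Under (C)V(C), the unsyllabifiable consonants are /x/, /ð/ (at most one coda consonant is licensed; onsets are limited to one consonant).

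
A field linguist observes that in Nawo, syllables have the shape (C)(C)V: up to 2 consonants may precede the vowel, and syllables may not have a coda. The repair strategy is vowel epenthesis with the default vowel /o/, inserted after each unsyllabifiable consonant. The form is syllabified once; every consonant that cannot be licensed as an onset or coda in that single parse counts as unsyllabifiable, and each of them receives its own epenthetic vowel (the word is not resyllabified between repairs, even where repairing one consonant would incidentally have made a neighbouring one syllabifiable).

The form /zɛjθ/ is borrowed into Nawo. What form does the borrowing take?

Syllabifying with onset maximization leaves /j/, /θ/ stranded (no codas are permitted; onsets may contain at most 2 consonants).
Inserting the epenthetic vowel yields /j/ → /jo/, /θ/ → /θo/.

zɛjoθo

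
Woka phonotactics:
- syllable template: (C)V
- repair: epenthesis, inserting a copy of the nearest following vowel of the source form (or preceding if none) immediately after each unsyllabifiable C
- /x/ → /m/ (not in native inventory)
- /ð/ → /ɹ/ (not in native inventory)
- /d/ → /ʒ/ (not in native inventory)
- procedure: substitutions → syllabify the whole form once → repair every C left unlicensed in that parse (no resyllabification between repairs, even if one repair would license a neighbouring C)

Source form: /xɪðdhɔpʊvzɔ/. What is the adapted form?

Substitution: /x/ → /m/, /ð/ → /ɹ/, /d/ → /ʒ/, giving /mɪɹʒhɔpʊvzɔ/.
The consonants /ɹ/, /ʒ/, /v/ cannot be parsed into a legal (C)V syllable (no codas are permitted; onsets are limited to one consonant).
Inserting the epenthetic vowel yields /ɹ/ → /ɹɔ/, /ʒ/ → /ʒɔ/, /v/ → /vɔ/.

mɪɹɔʒɔhɔpʊvɔzɔ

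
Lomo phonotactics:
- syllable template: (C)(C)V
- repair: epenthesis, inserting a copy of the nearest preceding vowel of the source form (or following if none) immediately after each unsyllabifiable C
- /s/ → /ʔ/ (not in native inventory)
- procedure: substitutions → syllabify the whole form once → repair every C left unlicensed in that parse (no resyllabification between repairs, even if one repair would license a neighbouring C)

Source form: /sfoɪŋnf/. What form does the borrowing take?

Substitution: /s/ → /ʔ/, giving /ʔfoɪŋnf/.
Under (C)(C)V, the unsyllabifiable consonants are /ŋ/, /n/, /f/ (no codas are permitted; onsets may contain at most 2 consonants).
Each unlicensed consonant becomes the onset of a new syllable: /ŋ/ → /ŋɪ/, /n/ → /nɪ/, /f/ → /fɪ/.

ʔfoɪŋɪnɪfɪ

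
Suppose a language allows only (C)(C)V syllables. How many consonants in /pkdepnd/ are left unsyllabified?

4

The consonants /p/, /p/, /n/, /d/ cannot be parsed into a legal (C)(C)V syllable (no codas are permitted; onsets may contain at most 2 consonants).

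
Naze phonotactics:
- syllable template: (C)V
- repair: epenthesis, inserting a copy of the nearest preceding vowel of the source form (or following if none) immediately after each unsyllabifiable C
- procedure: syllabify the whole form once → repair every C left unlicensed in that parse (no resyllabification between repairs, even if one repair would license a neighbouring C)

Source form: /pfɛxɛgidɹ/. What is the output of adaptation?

pɛfɛxɛgidiɹi

The consonants /p/, /d/, /ɹ/ cannot be parsed into a legal (C)V syllable (no codas are permitted; onsets are limited to one consonant).
Epenthesis after each stranded consonant: /p/ → /pɛ/, /d/ → /di/, /ɹ/ → /ɹi/.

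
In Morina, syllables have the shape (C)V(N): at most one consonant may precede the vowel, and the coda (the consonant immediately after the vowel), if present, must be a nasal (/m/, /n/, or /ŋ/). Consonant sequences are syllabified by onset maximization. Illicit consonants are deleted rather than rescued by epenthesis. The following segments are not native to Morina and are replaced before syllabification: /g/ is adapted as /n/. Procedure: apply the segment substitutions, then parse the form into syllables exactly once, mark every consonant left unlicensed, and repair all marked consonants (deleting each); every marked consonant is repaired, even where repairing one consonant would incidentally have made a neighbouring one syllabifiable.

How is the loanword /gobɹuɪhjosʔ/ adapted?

noɹuɪjo

Substitution: /g/ → /n/, giving /nobɹuɪhjosʔ/.
Syllabifying with onset maximization leaves /b/, /h/, /s/, /ʔ/ stranded (only a nasal (/m/, /n/, or /ŋ/) is licensed in coda position; onsets are limited to one consonant).
Deleting the stranded consonants removes /b/, /h/, /s/, /ʔ/.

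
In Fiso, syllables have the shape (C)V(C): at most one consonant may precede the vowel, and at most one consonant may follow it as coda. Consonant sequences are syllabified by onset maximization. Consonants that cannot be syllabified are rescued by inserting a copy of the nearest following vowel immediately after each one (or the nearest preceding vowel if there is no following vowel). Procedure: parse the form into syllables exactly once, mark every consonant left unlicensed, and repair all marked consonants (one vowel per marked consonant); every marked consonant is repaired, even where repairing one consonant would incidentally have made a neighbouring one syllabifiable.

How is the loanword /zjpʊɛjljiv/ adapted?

Under (C)V(C), the unsyllabifiable consonants are /z/, /j/, /l/ (at most one coda consonant is licensed; onsets are limited to one consonant).
Inserting the epenthetic vowel yields /z/ → /zʊ/, /j/ → /jʊ/, /l/ → /li/.

zʊjʊpʊɛjlijiv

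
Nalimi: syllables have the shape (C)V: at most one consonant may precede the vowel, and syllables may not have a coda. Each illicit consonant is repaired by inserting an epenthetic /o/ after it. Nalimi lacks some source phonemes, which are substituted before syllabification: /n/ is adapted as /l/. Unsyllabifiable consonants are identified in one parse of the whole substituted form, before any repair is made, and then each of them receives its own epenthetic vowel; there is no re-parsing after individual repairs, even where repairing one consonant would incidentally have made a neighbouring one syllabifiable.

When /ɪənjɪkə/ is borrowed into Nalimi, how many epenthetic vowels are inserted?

1

After substitution the input is /ɪəljɪkə/.
The unsyllabifiable consonants are /l/; each receives one epenthetic vowel.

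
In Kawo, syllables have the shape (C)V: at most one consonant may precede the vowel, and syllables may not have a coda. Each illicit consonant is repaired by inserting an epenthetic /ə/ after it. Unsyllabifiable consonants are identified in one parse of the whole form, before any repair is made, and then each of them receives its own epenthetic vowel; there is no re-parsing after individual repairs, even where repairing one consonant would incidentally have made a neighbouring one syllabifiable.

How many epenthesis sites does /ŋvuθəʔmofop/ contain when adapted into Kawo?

3

The unsyllabifiable consonants are /ŋ/, /ʔ/, /p/; each receives one epenthetic vowel.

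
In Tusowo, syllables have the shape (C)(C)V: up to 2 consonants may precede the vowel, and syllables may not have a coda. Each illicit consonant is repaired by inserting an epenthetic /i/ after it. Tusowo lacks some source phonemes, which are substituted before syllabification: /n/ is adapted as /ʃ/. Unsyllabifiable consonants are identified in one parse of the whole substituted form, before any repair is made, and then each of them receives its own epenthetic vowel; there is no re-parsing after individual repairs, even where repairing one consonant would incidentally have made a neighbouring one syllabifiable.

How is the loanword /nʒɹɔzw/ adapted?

ʃiʒɹɔziwi

Substitution: /n/ → /ʃ/, giving /ʃʒɹɔzw/.
The consonants /ʃ/, /z/, /w/ cannot be parsed into a legal (C)(C)V syllable (no codas are permitted; onsets may contain at most 2 consonants).
Each unlicensed consonant becomes the onset of a new syllable: /ʃ/ → /ʃi/, /z/ → /zi/, /w/ → /wi/.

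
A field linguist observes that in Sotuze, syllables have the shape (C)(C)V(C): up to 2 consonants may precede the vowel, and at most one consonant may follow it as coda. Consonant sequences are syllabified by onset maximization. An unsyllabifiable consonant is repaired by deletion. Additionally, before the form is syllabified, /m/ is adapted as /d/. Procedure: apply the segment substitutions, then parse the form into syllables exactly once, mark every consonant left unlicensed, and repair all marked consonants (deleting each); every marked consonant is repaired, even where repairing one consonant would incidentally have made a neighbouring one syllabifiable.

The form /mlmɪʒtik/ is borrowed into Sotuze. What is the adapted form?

Substitution: /m/ → /d/, giving /dldɪʒtik/.
Under (C)(C)V(C), the unsyllabifiable consonants are /d/ (at most one coda consonant is licensed; onsets may contain at most 2 consonants).
Deletion applies to /d/.

ldɪʒtik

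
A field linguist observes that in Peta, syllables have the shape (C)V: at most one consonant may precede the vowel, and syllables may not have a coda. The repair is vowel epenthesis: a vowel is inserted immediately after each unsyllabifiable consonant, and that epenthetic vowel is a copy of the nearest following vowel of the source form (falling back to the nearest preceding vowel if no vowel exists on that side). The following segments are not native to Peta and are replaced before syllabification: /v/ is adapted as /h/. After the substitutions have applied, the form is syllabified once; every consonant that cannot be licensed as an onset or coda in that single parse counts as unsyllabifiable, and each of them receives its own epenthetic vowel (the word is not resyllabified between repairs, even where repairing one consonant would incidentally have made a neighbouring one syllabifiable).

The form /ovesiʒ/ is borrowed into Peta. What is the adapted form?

Substitution: /v/ → /h/, giving /ohesiʒ/.
Syllabifying with onset maximization leaves /ʒ/ stranded (no codas are permitted; onsets are limited to one consonant).
Epenthesis after each stranded consonant: /ʒ/ → /ʒi/.

ohesiʒi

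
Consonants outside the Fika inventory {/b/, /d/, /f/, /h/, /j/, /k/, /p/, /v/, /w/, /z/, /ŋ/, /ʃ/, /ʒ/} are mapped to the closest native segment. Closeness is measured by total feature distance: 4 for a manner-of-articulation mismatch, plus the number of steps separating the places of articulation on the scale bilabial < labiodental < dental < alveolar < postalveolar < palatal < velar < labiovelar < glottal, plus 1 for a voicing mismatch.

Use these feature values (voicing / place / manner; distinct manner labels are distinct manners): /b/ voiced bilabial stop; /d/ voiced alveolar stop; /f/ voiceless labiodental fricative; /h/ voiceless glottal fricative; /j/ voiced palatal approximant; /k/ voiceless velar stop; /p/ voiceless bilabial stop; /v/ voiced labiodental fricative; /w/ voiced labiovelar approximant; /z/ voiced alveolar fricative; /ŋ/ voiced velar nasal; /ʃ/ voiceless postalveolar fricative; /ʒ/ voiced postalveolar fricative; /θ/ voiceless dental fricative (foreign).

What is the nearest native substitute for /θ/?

/f/ is closest: same manner (fricative), place distance 1 (dental→labiodental), same voicing; total 1. Next closest is /v/ at distance 2.

f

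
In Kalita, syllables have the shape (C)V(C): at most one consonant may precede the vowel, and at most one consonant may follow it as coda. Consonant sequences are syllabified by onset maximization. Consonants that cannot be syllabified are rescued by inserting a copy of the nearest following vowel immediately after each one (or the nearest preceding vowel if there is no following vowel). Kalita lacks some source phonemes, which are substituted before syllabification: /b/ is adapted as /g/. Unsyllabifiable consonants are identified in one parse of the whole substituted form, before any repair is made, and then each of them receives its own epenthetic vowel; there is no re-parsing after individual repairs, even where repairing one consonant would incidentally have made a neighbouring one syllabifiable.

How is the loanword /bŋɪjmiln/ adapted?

Substitution: /b/ → /g/, giving /gŋɪjmiln/.
Syllabifying with onset maximization leaves /g/, /n/ stranded (at most one coda consonant is licensed; onsets are limited to one consonant).
Epenthesis after each stranded consonant: /g/ → /gɪ/, /n/ → /ni/.

gɪŋɪjmilni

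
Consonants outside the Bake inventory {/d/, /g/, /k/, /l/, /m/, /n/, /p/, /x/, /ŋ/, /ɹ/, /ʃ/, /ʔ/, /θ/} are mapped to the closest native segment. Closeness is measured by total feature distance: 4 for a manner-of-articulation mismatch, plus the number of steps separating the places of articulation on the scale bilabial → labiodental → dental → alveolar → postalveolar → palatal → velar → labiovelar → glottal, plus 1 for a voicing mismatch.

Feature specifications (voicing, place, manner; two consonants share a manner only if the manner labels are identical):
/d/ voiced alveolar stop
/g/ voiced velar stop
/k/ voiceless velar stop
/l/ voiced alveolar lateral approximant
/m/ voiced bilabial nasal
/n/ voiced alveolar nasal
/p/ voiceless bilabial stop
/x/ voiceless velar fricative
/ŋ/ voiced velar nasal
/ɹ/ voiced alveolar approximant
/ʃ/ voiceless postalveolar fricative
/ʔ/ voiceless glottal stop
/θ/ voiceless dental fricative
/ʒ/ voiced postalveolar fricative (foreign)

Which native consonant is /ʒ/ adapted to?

/ʃ/ is closest: same manner (fricative), place distance 0 (postalveolar→postalveolar), voicing differs (+1); total 1. Next closest is /x/ at distance 3.

ʃ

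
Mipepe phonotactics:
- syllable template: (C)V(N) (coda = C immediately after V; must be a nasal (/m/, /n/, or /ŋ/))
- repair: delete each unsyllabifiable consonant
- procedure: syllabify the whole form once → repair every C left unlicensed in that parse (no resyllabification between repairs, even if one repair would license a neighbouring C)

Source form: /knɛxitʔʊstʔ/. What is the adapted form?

nɛxiʔʊ

Syllabifying with onset maximization leaves /k/, /t/, /s/, /t/, /ʔ/ stranded (only a nasal (/m/, /n/, or /ŋ/) is licensed in coda position; onsets are limited to one consonant).
Each unlicensed consonant is deleted: /k/, /t/, /s/, /t/, /ʔ/.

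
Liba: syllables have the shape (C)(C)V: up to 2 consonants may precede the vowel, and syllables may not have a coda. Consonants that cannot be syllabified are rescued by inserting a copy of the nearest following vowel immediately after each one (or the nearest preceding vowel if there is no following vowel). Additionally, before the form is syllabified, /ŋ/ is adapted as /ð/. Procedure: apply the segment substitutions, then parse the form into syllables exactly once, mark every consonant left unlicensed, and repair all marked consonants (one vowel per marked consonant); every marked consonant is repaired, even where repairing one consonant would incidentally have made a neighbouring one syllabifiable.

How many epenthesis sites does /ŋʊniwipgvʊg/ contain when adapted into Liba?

After substitution the input is /ðʊniwipgvʊg/.
The unsyllabifiable consonants are /p/, /g/; each receives one epenthetic vowel.

2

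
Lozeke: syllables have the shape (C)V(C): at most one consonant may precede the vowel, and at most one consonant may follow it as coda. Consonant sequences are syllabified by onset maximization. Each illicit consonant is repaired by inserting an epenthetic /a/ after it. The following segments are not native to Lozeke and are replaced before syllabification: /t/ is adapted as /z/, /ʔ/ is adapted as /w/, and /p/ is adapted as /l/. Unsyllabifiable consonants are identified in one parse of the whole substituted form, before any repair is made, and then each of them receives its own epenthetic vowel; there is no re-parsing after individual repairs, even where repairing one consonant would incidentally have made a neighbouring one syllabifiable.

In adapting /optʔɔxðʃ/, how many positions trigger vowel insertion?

3

After substitution the input is /olzwɔxðʃ/.
The unsyllabifiable consonants are /z/, /ð/, /ʃ/; each receives one epenthetic vowel.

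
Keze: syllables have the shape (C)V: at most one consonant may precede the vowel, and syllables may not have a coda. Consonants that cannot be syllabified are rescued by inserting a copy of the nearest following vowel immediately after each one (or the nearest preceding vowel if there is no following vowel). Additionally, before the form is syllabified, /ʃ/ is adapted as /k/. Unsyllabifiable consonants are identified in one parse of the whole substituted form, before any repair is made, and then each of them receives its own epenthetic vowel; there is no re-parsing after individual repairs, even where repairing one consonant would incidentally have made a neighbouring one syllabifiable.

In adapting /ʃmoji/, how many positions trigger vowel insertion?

1

After substitution the input is /kmoji/.
The unsyllabifiable consonants are /k/; each receives one epenthetic vowel.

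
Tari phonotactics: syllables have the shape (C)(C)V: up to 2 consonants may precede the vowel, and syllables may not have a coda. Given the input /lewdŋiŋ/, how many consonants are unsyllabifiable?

Under (C)(C)V, the unsyllabifiable consonants are /w/, /ŋ/ (no codas are permitted; onsets may contain at most 2 consonants).

2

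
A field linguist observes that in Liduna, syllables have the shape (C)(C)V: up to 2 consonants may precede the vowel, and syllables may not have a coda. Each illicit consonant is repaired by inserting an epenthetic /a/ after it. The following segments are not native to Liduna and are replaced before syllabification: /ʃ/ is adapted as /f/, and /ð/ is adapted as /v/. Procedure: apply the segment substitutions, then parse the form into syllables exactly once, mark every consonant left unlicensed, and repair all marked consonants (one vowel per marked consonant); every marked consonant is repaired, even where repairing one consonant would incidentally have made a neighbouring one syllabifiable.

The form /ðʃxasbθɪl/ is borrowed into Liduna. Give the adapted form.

vafxasabθɪla

Substitution: /ð/ → /v/, /ʃ/ → /f/, giving /vfxasbθɪl/.
Under (C)(C)V, the unsyllabifiable consonants are /v/, /s/, /l/ (no codas are permitted; onsets may contain at most 2 consonants).
Inserting the epenthetic vowel yields /v/ → /va/, /s/ → /sa/, /l/ → /la/.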